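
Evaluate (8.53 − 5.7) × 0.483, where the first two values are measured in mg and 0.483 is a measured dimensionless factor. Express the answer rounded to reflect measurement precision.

8.53 mg − 5.7 mg = 2.83 mg; the difference is limited to 1 decimal place (2 s.f.).
Carrying full precision, 2.83 × 0.483 = 1.36689 mg; 0.483 has 3 s.f., so the result keeps min(2, 3) = 2 s.f.
Rounded to 2 significant figures: 1.4 mg.

1.4 mg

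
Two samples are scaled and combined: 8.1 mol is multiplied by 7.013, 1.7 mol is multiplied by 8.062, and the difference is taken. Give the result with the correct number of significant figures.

43 mol

8.1 × 7.013 = 56.8053 → 57 mol (2 s.f., last digit at the 10^0 place).
1.7 × 8.062 = 13.7054 → 14 mol (2 s.f., last digit at the 10^0 place).
Difference: 43.0999 mol; keep the coarser place, 10^0.
Result: 43 mol.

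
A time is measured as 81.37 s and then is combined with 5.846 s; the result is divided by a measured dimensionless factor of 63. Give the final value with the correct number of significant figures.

81.37 s + 5.846 s = 87.216 s; the sum is limited to 2 decimal places (4 s.f.).
Carrying full precision, 87.216 ÷ 63 = 1.38438095238… s; 63 has 2 s.f., so the result keeps min(4, 2) = 2 s.f.
Rounded to 2 significant figures: 1.4 s.

1.4 s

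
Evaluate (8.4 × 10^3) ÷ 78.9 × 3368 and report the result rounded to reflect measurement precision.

(8.4 × 10^3) ÷ 78.9 × 3368 = 358570.342205…
Multiplication/division keeps the fewest significant figures: 8.4 × 10^3 → 2 s.f., 78.9 → 3 s.f., 3368 → 4 s.f.; limit is 2.
Rounded to 2 significant figures: 3.6 × 10^5.

3.6 × 10^5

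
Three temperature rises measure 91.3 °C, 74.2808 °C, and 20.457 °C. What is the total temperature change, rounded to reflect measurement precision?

91.3 °C + 74.2808 °C + 20.457 °C = 186.0378 °C.
Addition/subtraction keeps the fewest decimal places: 91.3 → 1 decimal place, 74.2808 → 4 decimal places, 20.457 → 3 decimal places; limit is 1.
Rounded to 1 decimal place: 186.0 °C.

186.0 °C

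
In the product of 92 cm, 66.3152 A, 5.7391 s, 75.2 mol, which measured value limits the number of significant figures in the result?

92 cm → 2 s.f.; 66.3152 A → 6 s.f.; 5.7391 s → 5 s.f.; 75.2 mol → 3 s.f.
The fewest is 2 significant figures, from 92 cm.

92 cm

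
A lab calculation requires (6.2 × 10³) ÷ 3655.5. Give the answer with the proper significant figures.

(6.2 × 10³) ÷ 3655.5 = 1.69607440843…
Multiplication/division keeps the fewest significant figures: 6.2 × 10³ → 2 s.f., 3655.5 → 5 s.f.; limit is 2.
Rounded to 2 significant figures: 1.7.

1.7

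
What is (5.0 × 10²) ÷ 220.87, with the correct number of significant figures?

2.3

(5.0 × 10²) ÷ 220.87 = 2.26377507131…
Multiplication/division keeps the fewest significant figures: 5.0 × 10² → 2 s.f., 220.87 → 5 s.f.; limit is 2.
Rounded to 2 significant figures: 2.3.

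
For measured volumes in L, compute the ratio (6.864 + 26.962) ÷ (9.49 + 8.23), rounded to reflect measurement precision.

6.864 + 26.962 = 33.826, limited to 3 d.p. → 5 s.f.; 9.49 + 8.23 = 17.72, limited to 2 d.p. → 4 s.f.
Carrying full precision, 33.826 ÷ 17.72 = 1.90891647856…; keep min(5, 4) = 4 s.f.
Rounded to 4 significant figures: 1.909.

1.909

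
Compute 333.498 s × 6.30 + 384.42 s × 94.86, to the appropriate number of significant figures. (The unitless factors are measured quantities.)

3.857 × 10^4 s

333.498 × 6.30 = 2101.0374 → 2.10 × 10^3 s (3 s.f., last digit at the 10^1 place).
384.42 × 94.86 = 36466.0812 → 3.647 × 10^4 s (4 s.f., last digit at the 10^1 place).
Sum: 38567.1186 s; keep the coarser place, 10^1.
Result: 3.857 × 10^4 s.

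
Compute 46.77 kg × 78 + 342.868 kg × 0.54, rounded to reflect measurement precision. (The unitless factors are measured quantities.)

46.77 × 78 = 3648.06 → 3.6 × 10^3 kg (2 s.f., last digit at the 10^2 place).
342.868 × 0.54 = 185.14872 → 1.9 × 10^2 kg (2 s.f., last digit at the 10^1 place).
Sum: 3833.20872 kg; keep the coarser place, 10^2.
Result: 3.8 × 10^3 kg.

3.8 × 10^3 kg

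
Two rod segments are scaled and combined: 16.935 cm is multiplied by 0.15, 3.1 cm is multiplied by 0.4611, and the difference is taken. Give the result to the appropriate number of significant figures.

16.935 × 0.15 = 2.54025 → 2.5 cm (2 s.f., last digit at the 10^-1 place).
3.1 × 0.4611 = 1.42941 → 1.4 cm (2 s.f., last digit at the 10^-1 place).
Difference: 1.11084 cm; keep the coarser place, 10^-1.
Result: 1.1 cm.

1.1 cm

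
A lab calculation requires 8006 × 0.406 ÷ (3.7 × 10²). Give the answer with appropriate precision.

8006 × 0.406 ÷ (3.7 × 10²) = 8.78496216216…
Multiplication/division keeps the fewest significant figures: 8006 → 4 s.f., 0.406 → 3 s.f., 3.7 × 10² → 2 s.f.; limit is 2.
Rounded to 2 significant figures: 8.8.

8.8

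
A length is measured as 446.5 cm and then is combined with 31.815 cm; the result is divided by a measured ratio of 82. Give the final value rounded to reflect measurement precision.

5.8 cm

446.5 cm + 31.815 cm = 478.315 cm; the sum is limited to 1 decimal place (4 s.f.).
Carrying full precision, 478.315 ÷ 82 = 5.8331097561… cm; 82 has 2 s.f., so the result keeps min(4, 2) = 2 s.f.
Rounded to 2 significant figures: 5.8 cm.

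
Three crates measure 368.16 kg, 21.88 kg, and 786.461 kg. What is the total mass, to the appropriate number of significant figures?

368.16 kg + 21.88 kg + 786.461 kg = 1176.501 kg.
Addition/subtraction keeps the fewest decimal places: 368.16 → 2 decimal places, 21.88 → 2 decimal places, 786.461 → 3 decimal places; limit is 2.
Rounded to 2 decimal places: 1176.50 kg.

1176.50 kg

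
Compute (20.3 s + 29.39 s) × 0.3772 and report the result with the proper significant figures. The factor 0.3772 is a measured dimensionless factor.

18.7 s

20.3 s + 29.39 s = 49.69 s; the sum is limited to 1 decimal place (3 s.f.).
Carrying full precision, 49.69 × 0.3772 = 18.743068 s; 0.3772 has 4 s.f., so the result keeps min(3, 4) = 3 s.f.
Rounded to 3 significant figures: 18.7 s.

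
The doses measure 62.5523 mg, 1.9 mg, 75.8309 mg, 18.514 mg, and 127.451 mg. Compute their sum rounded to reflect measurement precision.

286.2 mg

62.5523 mg + 1.9 mg + 75.8309 mg + 18.514 mg + 127.451 mg = 286.2482 mg.
Addition/subtraction keeps the fewest decimal places: 62.5523 → 4 decimal places, 1.9 → 1 decimal place, 75.8309 → 4 decimal places, 18.514 → 3 decimal places, 127.451 → 3 decimal places; limit is 1.
Rounded to 1 decimal place: 286.2 mg.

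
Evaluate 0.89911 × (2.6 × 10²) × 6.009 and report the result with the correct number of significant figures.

0.89911 × (2.6 × 10²) × 6.009 = 1404.7155174
Multiplication/division keeps the fewest significant figures: 0.89911 → 5 s.f., 2.6 × 10² → 2 s.f., 6.009 → 4 s.f.; limit is 2.
Rounded to 2 significant figures: 1.4 × 10³.

1.4 × 10³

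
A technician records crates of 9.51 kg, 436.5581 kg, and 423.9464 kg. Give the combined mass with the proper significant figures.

870.01 kg

9.51 kg + 436.5581 kg + 423.9464 kg = 870.0145 kg.
Addition/subtraction keeps the fewest decimal places: 9.51 → 2 decimal places, 436.5581 → 4 decimal places, 423.9464 → 4 decimal places; limit is 2.
Rounded to 2 decimal places: 870.01 kg.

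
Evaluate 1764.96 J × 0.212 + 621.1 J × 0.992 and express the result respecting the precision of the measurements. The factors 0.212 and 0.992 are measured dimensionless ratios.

1764.96 × 0.212 = 374.17152 → 3.74 × 10² J (3 s.f., last digit at the 10^0 place).
621.1 × 0.992 = 616.1312 → 616 J (3 s.f., last digit at the 10^0 place).
Sum: 990.30272 J; keep the coarser place, 10^0.
Result: 9.90 × 10² J.

9.90 × 10² J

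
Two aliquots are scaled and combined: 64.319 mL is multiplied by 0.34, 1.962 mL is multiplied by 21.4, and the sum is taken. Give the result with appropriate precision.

64.319 × 0.34 = 21.86846 → 22 mL (2 s.f., last digit at the 10^0 place).
1.962 × 21.4 = 41.9868 → 42.0 mL (3 s.f., last digit at the 10^-1 place).
Sum: 63.85526 mL; keep the coarser place, 10^0.
Result: 64 mL.

64 mL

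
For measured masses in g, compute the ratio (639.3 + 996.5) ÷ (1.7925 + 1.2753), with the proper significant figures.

533.22

639.3 + 996.5 = 1635.8, limited to 1 d.p. → 5 s.f.; 1.7925 + 1.2753 = 3.0678, limited to 4 d.p. → 5 s.f.
Carrying full precision, 1635.8 ÷ 3.0678 = 533.215985397…; keep min(5, 5) = 5 s.f.
Rounded to 5 significant figures: 533.22.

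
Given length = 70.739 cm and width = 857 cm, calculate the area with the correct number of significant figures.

area = 70.739 cm × 857 cm = 60623.323 cm².
70.739 has 5 significant figures; 857 has 3.
Division/multiplication keeps the fewest: 3 significant figures.
Rounded: 6.06 × 10⁴ cm².

6.06 × 10⁴ cm²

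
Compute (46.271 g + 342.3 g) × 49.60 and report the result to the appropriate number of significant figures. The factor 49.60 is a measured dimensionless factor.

46.271 g + 342.3 g = 388.571 g; the sum is limited to 1 decimal place (4 s.f.).
Carrying full precision, 388.571 × 49.60 = 19273.1216 g; 49.60 has 4 s.f., so the result keeps min(4, 4) = 4 s.f.
Rounded to 4 significant figures: 1.927 × 10⁴ g.

1.927 × 10⁴ g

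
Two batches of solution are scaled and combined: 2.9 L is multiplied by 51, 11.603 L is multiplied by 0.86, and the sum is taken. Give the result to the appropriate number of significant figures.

1.6 × 10² L

2.9 × 51 = 147.9 → 1.5 × 10² L (2 s.f., last digit at the 10^1 place).
11.603 × 0.86 = 9.97858 → 1.0 × 10¹ L (2 s.f., last digit at the 10^0 place).
Sum: 157.87858 L; keep the coarser place, 10^1.
Result: 1.6 × 10² L.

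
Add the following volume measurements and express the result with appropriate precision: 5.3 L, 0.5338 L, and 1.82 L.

7.7 L

5.3 L + 0.5338 L + 1.82 L = 7.6538 L.
Addition/subtraction keeps the fewest decimal places: 5.3 → 1 decimal place, 0.5338 → 4 decimal places, 1.82 → 2 decimal places; limit is 1.
Rounded to 1 decimal place: 7.7 L.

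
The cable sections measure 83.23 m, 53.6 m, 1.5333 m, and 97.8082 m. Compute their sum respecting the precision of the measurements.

83.23 m + 53.6 m + 1.5333 m + 97.8082 m = 236.1715 m.
Addition/subtraction keeps the fewest decimal places: 83.23 → 2 decimal places, 53.6 → 1 decimal place, 1.5333 → 4 decimal places, 97.8082 → 4 decimal places; limit is 1.
Rounded to 1 decimal place: 2.362 × 10² m.

2.362 × 10² m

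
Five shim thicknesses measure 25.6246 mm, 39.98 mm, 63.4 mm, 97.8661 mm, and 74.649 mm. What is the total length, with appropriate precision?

25.6246 mm + 39.98 mm + 63.4 mm + 97.8661 mm + 74.649 mm = 301.5197 mm.
Addition/subtraction keeps the fewest decimal places: 25.6246 → 4 decimal places, 39.98 → 2 decimal places, 63.4 → 1 decimal place, 97.8661 → 4 decimal places, 74.649 → 3 decimal places; limit is 1.
Rounded to 1 decimal place: 301.5 mm.

301.5 mm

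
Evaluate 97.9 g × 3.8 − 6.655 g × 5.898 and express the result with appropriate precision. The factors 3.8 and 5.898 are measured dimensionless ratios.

3.3 × 10^2 g

97.9 × 3.8 = 372.02 → 3.7 × 10^2 g (2 s.f., last digit at the 10^1 place).
6.655 × 5.898 = 39.25119 → 39.25 g (4 s.f., last digit at the 10^-2 place).
Difference: 332.76881 g; keep the coarser place, 10^1.
Result: 3.3 × 10^2 g.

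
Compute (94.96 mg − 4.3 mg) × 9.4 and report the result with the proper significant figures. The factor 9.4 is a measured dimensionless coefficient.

8.5 × 10² mg

94.96 mg − 4.3 mg = 90.66 mg; the difference is limited to 1 decimal place (3 s.f.).
Carrying full precision, 90.66 × 9.4 = 852.204 mg; 9.4 has 2 s.f., so the result keeps min(3, 2) = 2 s.f.
Rounded to 2 significant figures: 8.5 × 10² mg.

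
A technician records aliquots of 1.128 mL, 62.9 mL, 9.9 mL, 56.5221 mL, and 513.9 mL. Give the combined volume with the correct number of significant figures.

1.128 mL + 62.9 mL + 9.9 mL + 56.5221 mL + 513.9 mL = 644.3501 mL.
Addition/subtraction keeps the fewest decimal places: 1.128 → 3 decimal places, 62.9 → 1 decimal place, 9.9 → 1 decimal place, 56.5221 → 4 decimal places, 513.9 → 1 decimal place; limit is 1.
Rounded to 1 decimal place: 644.4 mL.

644.4 mL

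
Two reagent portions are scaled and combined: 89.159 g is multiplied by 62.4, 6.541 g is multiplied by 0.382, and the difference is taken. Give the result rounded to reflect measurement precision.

5.56 × 10^3 g

89.159 × 62.4 = 5563.5216 → 5.56 × 10^3 g (3 s.f., last digit at the 10^1 place).
6.541 × 0.382 = 2.498662 → 2.50 g (3 s.f., last digit at the 10^-2 place).
Difference: 5561.022938 g; keep the coarser place, 10^1.
Result: 5.56 × 10^3 g.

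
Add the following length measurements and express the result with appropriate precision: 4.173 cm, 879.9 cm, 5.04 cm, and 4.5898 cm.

4.173 cm + 879.9 cm + 5.04 cm + 4.5898 cm = 893.7028 cm.
Addition/subtraction keeps the fewest decimal places: 4.173 → 3 decimal places, 879.9 → 1 decimal place, 5.04 → 2 decimal places, 4.5898 → 4 decimal places; limit is 1.
Rounded to 1 decimal place: 893.7 cm.

893.7 cm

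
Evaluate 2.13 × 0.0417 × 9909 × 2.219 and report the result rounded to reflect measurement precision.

1.95 × 10³

2.13 × 0.0417 × 9909 × 2.219 = 1953.00245429…
Multiplication/division keeps the fewest significant figures: 2.13 → 3 s.f., 0.0417 → 3 s.f., 9909 → 4 s.f., 2.219 → 4 s.f.; limit is 3.
Rounded to 3 significant figures: 1.95 × 10³.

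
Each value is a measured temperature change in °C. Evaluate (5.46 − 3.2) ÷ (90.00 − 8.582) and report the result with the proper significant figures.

5.46 − 3.2 = 2.26, limited to 1 d.p. → 2 s.f.; 90.00 − 8.582 = 81.418, limited to 2 d.p. → 4 s.f.
Carrying full precision, 2.26 ÷ 81.418 = 0.0277579896337…; keep min(2, 4) = 2 s.f.
Rounded to 2 significant figures: 0.028.

0.028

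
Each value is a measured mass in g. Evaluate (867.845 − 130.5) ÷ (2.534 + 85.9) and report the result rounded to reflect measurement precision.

8.34

867.845 − 130.5 = 737.345, limited to 1 d.p. → 4 s.f.; 2.534 + 85.9 = 88.434, limited to 1 d.p. → 3 s.f.
Carrying full precision, 737.345 ÷ 88.434 = 8.3377999412…; keep min(4, 3) = 3 s.f.
Rounded to 3 significant figures: 8.34.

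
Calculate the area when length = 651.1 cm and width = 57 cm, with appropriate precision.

area = 651.1 cm × 57 cm = 37112.7 cm².
651.1 has 4 significant figures; 57 has 2.
Division/multiplication keeps the fewest: 2 significant figures.
Rounded: 3.7 × 10^4 cm².

3.7 × 10^4 cm²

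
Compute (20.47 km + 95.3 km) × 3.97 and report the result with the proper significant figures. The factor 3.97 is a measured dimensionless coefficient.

460. km

20.47 km + 95.3 km = 115.77 km; the sum is limited to 1 decimal place (4 s.f.).
Carrying full precision, 115.77 × 3.97 = 459.6069 km; 3.97 has 3 s.f., so the result keeps min(4, 3) = 3 s.f.
Rounded to 3 significant figures: 460. km.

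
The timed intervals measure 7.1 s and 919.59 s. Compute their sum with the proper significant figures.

926.7 s

7.1 s + 919.59 s = 926.69 s.
Addition/subtraction keeps the fewest decimal places: 7.1 → 1 decimal place, 919.59 → 2 decimal places; limit is 1.
Rounded to 1 decimal place: 926.7 s.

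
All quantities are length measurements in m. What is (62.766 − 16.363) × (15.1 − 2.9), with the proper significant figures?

566 m²

62.766 − 16.363 = 46.403, limited to 3 d.p. → 5 s.f.; 15.1 − 2.9 = 12.2, limited to 1 d.p. → 3 s.f.
Carrying full precision, 46.403 × 12.2 = 566.1166; keep min(5, 3) = 3 s.f.
Rounded to 3 significant figures: 566 m².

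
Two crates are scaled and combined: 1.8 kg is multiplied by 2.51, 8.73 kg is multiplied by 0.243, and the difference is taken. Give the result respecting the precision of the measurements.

1.8 × 2.51 = 4.518 → 4.5 kg (2 s.f., last digit at the 10^-1 place).
8.73 × 0.243 = 2.12139 → 2.12 kg (3 s.f., last digit at the 10^-2 place).
Difference: 2.39661 kg; keep the coarser place, 10^-1.
Result: 2.4 kg.

2.4 kg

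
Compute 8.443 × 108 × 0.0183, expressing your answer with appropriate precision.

16.7

8.443 × 108 × 0.0183 = 16.6867452
Multiplication/division keeps the fewest significant figures: 8.443 → 4 s.f., 108 → 3 s.f., 0.0183 → 3 s.f.; limit is 3.
Rounded to 3 significant figures: 16.7.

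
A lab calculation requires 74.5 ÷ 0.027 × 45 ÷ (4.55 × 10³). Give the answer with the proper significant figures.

74.5 ÷ 0.027 × 45 ÷ (4.55 × 10³) = 27.2893772894…
Multiplication/division keeps the fewest significant figures: 74.5 → 3 s.f., 0.027 → 2 s.f., 45 → 2 s.f., 4.55 × 10³ → 3 s.f.; limit is 2.
Rounded to 2 significant figures: 27.

27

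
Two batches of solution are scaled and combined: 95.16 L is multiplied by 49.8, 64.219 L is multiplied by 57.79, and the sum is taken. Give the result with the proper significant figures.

95.16 × 49.8 = 4738.968 → 4.74 × 10³ L (3 s.f., last digit at the 10^1 place).
64.219 × 57.79 = 3711.21601 → 3711 L (4 s.f., last digit at the 10^0 place).
Sum: 8450.18401 L; keep the coarser place, 10^1.
Result: 8.45 × 10³ L.

8.45 × 10³ L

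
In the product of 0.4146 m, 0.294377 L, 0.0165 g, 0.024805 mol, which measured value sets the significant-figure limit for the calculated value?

0.0165 g

0.4146 m → 4 s.f.; 0.294377 L → 6 s.f.; 0.0165 g → 3 s.f.; 0.024805 mol → 5 s.f.
The fewest is 3 significant figures, from 0.0165 g.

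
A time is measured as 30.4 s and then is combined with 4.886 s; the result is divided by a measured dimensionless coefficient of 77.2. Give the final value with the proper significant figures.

30.4 s + 4.886 s = 35.286 s; the sum is limited to 1 decimal place (3 s.f.).
Carrying full precision, 35.286 ÷ 77.2 = 0.45707253886… s; 77.2 has 3 s.f., so the result keeps min(3, 3) = 3 s.f.
Rounded to 3 significant figures: 0.457 s.

0.457 s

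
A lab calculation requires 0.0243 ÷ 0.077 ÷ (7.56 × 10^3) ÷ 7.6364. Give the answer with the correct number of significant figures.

5.5 × 10^-6

0.0243 ÷ 0.077 ÷ (7.56 × 10^3) ÷ 7.6364 = 0.00000546644627251…
Multiplication/division keeps the fewest significant figures: 0.0243 → 3 s.f., 0.077 → 2 s.f., 7.56 × 10^3 → 3 s.f., 7.6364 → 5 s.f.; limit is 2.
Rounded to 2 significant figures: 5.5 × 10^-6.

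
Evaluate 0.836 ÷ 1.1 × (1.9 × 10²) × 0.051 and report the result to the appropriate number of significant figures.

7.4

0.836 ÷ 1.1 × (1.9 × 10²) × 0.051 = 7.3644
Multiplication/division keeps the fewest significant figures: 0.836 → 3 s.f., 1.1 → 2 s.f., 1.9 × 10² → 2 s.f., 0.051 → 2 s.f.; limit is 2.
Rounded to 2 significant figures: 7.4.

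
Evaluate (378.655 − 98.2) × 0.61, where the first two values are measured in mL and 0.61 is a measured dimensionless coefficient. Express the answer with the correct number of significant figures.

378.655 mL − 98.2 mL = 280.455 mL; the difference is limited to 1 decimal place (4 s.f.).
Carrying full precision, 280.455 × 0.61 = 171.07755 mL; 0.61 has 2 s.f., so the result keeps min(4, 2) = 2 s.f.
Rounded to 2 significant figures: 1.7 × 10^2 mL.

1.7 × 10^2 mL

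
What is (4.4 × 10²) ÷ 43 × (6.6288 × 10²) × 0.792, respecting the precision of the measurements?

5.4 × 10³

(4.4 × 10²) ÷ 43 × (6.6288 × 10²) × 0.792 = 5372.10284651…
Multiplication/division keeps the fewest significant figures: 4.4 × 10² → 2 s.f., 43 → 2 s.f., 6.6288 × 10² → 5 s.f., 0.792 → 3 s.f.; limit is 2.
Rounded to 2 significant figures: 5.4 × 10³.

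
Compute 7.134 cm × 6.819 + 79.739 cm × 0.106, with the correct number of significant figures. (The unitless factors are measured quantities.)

57.10 cm

7.134 × 6.819 = 48.646746 → 48.65 cm (4 s.f., last digit at the 10^-2 place).
79.739 × 0.106 = 8.452334 → 8.45 cm (3 s.f., last digit at the 10^-2 place).
Sum: 57.09908 cm; keep the coarser place, 10^-2.
Result: 57.10 cm.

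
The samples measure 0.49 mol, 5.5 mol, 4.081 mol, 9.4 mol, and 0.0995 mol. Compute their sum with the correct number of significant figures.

19.6 mol

0.49 mol + 5.5 mol + 4.081 mol + 9.4 mol + 0.0995 mol = 19.5705 mol.
Addition/subtraction keeps the fewest decimal places: 0.49 → 2 decimal places, 5.5 → 1 decimal place, 4.081 → 3 decimal places, 9.4 → 1 decimal place, 0.0995 → 4 decimal places; limit is 1.
Rounded to 1 decimal place: 19.6 mol.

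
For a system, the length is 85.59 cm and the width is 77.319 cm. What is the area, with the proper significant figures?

6618 cm²

area = 85.59 cm × 77.319 cm = 6617.73321 cm².
85.59 has 4 significant figures; 77.319 has 5.
Division/multiplication keeps the fewest: 4 significant figures.
Rounded: 6618 cm².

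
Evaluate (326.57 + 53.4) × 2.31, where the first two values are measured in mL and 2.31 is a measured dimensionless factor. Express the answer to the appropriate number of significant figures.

326.57 mL + 53.4 mL = 379.97 mL; the sum is limited to 1 decimal place (4 s.f.).
Carrying full precision, 379.97 × 2.31 = 877.7307 mL; 2.31 has 3 s.f., so the result keeps min(4, 3) = 3 s.f.
Rounded to 3 significant figures: 878 mL.

878 mL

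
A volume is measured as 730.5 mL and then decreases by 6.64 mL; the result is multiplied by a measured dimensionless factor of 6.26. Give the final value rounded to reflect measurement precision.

4.53 × 10^3 mL

730.5 mL − 6.64 mL = 723.86 mL; the difference is limited to 1 decimal place (4 s.f.).
Carrying full precision, 723.86 × 6.26 = 4531.3636 mL; 6.26 has 3 s.f., so the result keeps min(4, 3) = 3 s.f.
Rounded to 3 significant figures: 4.53 × 10^3 mL.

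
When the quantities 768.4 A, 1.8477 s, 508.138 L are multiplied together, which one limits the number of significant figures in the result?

768.4 A → 4 s.f.; 1.8477 s → 5 s.f.; 508.138 L → 6 s.f.
The fewest is 4 significant figures, from 768.4 A.

768.4 A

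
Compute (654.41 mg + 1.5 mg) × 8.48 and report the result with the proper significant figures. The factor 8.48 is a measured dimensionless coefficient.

5.56 × 10^3 mg

654.41 mg + 1.5 mg = 655.91 mg; the sum is limited to 1 decimal place (4 s.f.).
Carrying full precision, 655.91 × 8.48 = 5562.1168 mg; 8.48 has 3 s.f., so the result keeps min(4, 3) = 3 s.f.
Rounded to 3 significant figures: 5.56 × 10^3 mg.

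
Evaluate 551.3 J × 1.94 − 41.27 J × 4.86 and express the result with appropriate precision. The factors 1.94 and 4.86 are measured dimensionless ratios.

551.3 × 1.94 = 1069.522 → 1.07 × 10³ J (3 s.f., last digit at the 10^1 place).
41.27 × 4.86 = 200.5722 → 201 J (3 s.f., last digit at the 10^0 place).
Difference: 868.9498 J; keep the coarser place, 10^1.
Result: 8.7 × 10² J.

8.7 × 10² J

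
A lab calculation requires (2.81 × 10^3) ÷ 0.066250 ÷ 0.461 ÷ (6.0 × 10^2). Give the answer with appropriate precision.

1.5 × 10^2

(2.81 × 10^3) ÷ 0.066250 ÷ 0.461 ÷ (6.0 × 10^2) = 153.344520389…
Multiplication/division keeps the fewest significant figures: 2.81 × 10^3 → 3 s.f., 0.066250 → 5 s.f., 0.461 → 3 s.f., 6.0 × 10^2 → 2 s.f.; limit is 2.
Rounded to 2 significant figures: 1.5 × 10^2.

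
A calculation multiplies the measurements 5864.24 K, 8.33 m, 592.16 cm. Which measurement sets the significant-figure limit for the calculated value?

5864.24 K → 6 s.f.; 8.33 m → 3 s.f.; 592.16 cm → 5 s.f.
The fewest is 3 significant figures, from 8.33 m.

8.33 m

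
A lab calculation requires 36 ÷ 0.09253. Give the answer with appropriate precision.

3.9 × 10²

36 ÷ 0.09253 = 389.063006592…
Multiplication/division keeps the fewest significant figures: 36 → 2 s.f., 0.09253 → 4 s.f.; limit is 2.
Rounded to 2 significant figures: 3.9 × 10².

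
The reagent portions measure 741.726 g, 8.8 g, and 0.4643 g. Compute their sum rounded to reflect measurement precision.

741.726 g + 8.8 g + 0.4643 g = 750.9903 g.
Addition/subtraction keeps the fewest decimal places: 741.726 → 3 decimal places, 8.8 → 1 decimal place, 0.4643 → 4 decimal places; limit is 1.
Rounded to 1 decimal place: 751.0 g.

751.0 g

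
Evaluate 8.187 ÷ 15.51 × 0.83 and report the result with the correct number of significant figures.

8.187 ÷ 15.51 × 0.83 = 0.438117988395…
Multiplication/division keeps the fewest significant figures: 8.187 → 4 s.f., 15.51 → 4 s.f., 0.83 → 2 s.f.; limit is 2.
Rounded to 2 significant figures: 0.44.

0.44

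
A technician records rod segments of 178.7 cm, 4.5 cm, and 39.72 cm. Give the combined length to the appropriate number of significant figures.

178.7 cm + 4.5 cm + 39.72 cm = 222.92 cm.
Addition/subtraction keeps the fewest decimal places: 178.7 → 1 decimal place, 4.5 → 1 decimal place, 39.72 → 2 decimal places; limit is 1.
Rounded to 1 decimal place: 222.9 cm.

222.9 cm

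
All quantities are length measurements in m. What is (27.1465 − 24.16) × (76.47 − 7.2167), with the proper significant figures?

207 m²

27.1465 − 24.16 = 2.9865, limited to 2 d.p. → 3 s.f.; 76.47 − 7.2167 = 69.2533, limited to 2 d.p. → 4 s.f.
Carrying full precision, 2.9865 × 69.2533 = 206.82498045; keep min(3, 4) = 3 s.f.
Rounded to 3 significant figures: 207 m².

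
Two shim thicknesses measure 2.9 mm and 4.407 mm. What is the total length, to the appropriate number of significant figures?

2.9 mm + 4.407 mm = 7.307 mm.
Addition/subtraction keeps the fewest decimal places: 2.9 → 1 decimal place, 4.407 → 3 decimal places; limit is 1.
Rounded to 1 decimal place: 7.3 mm.

7.3 mm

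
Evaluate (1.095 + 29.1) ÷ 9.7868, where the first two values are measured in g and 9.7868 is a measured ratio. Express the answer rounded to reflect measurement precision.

1.095 g + 29.1 g = 30.195 g; the sum is limited to 1 decimal place (3 s.f.).
Carrying full precision, 30.195 ÷ 9.7868 = 3.08527812973… g; 9.7868 has 5 s.f., so the result keeps min(3, 5) = 3 s.f.
Rounded to 3 significant figures: 3.09 g.

3.09 g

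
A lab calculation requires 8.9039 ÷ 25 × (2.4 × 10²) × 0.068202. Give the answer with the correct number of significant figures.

8.9039 ÷ 25 × (2.4 × 10²) × 0.068202 = 5.82973236288
Multiplication/division keeps the fewest significant figures: 8.9039 → 5 s.f., 25 → 2 s.f., 2.4 × 10² → 2 s.f., 0.068202 → 5 s.f.; limit is 2.
Rounded to 2 significant figures: 5.8.

5.8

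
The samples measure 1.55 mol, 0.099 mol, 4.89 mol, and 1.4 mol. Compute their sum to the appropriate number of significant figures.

1.55 mol + 0.099 mol + 4.89 mol + 1.4 mol = 7.939 mol.
Addition/subtraction keeps the fewest decimal places: 1.55 → 2 decimal places, 0.099 → 3 decimal places, 4.89 → 2 decimal places, 1.4 → 1 decimal place; limit is 1.
Rounded to 1 decimal place: 7.9 mol.

7.9 mol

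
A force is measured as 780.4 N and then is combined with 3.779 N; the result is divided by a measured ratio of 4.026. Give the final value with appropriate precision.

780.4 N + 3.779 N = 784.179 N; the sum is limited to 1 decimal place (4 s.f.).
Carrying full precision, 784.179 ÷ 4.026 = 194.778688525… N; 4.026 has 4 s.f., so the result keeps min(4, 4) = 4 s.f.
Rounded to 4 significant figures: 194.8 N.

194.8 N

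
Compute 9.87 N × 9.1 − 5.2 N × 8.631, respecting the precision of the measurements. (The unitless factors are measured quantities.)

45 N

9.87 × 9.1 = 89.817 → 9.0 × 10^1 N (2 s.f., last digit at the 10^0 place).
5.2 × 8.631 = 44.8812 → 45 N (2 s.f., last digit at the 10^0 place).
Difference: 44.9358 N; keep the coarser place, 10^0.
Result: 45 N.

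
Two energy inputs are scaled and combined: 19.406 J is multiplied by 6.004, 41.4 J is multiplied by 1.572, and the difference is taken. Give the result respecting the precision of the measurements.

51.4 J

19.406 × 6.004 = 116.513624 → 116.5 J (4 s.f., last digit at the 10^-1 place).
41.4 × 1.572 = 65.0808 → 65.1 J (3 s.f., last digit at the 10^-1 place).
Difference: 51.432824 J; keep the coarser place, 10^-1.
Result: 51.4 J.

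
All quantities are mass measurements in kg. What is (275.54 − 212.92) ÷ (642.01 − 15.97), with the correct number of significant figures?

275.54 − 212.92 = 62.62, limited to 2 d.p. → 4 s.f.; 642.01 − 15.97 = 626.04, limited to 2 d.p. → 5 s.f.
Carrying full precision, 62.62 ÷ 626.04 = 0.100025557472…; keep min(4, 5) = 4 s.f.
Rounded to 4 significant figures: 0.1000.

0.1000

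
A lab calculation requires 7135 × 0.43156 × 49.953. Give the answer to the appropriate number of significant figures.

7135 × 0.43156 × 49.953 = 153814.308512…
Multiplication/division keeps the fewest significant figures: 7135 → 4 s.f., 0.43156 → 5 s.f., 49.953 → 5 s.f.; limit is 4.
Rounded to 4 significant figures: 1.538 × 10^5.

1.538 × 10^5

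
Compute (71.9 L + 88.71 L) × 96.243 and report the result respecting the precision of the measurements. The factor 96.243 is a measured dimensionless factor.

71.9 L + 88.71 L = 160.61 L; the sum is limited to 1 decimal place (4 s.f.).
Carrying full precision, 160.61 × 96.243 = 15457.58823 L; 96.243 has 5 s.f., so the result keeps min(4, 5) = 4 s.f.
Rounded to 4 significant figures: 1.546 × 10^4 L.

1.546 × 10^4 L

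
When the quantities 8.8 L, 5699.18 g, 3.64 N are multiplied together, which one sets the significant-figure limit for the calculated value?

8.8 L

8.8 L → 2 s.f.; 5699.18 g → 6 s.f.; 3.64 N → 3 s.f.
The fewest is 2 significant figures, from 8.8 L.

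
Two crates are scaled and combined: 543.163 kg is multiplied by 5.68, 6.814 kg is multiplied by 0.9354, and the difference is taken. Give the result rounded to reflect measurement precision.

3.08 × 10^3 kg

543.163 × 5.68 = 3085.16584 → 3.09 × 10^3 kg (3 s.f., last digit at the 10^1 place).
6.814 × 0.9354 = 6.3738156 → 6.374 kg (4 s.f., last digit at the 10^-3 place).
Difference: 3078.7920244 kg; keep the coarser place, 10^1.
Result: 3.08 × 10^3 kg.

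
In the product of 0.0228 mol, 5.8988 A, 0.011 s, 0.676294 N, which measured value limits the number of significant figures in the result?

0.011 s

0.0228 mol → 3 s.f.; 5.8988 A → 5 s.f.; 0.011 s → 2 s.f.; 0.676294 N → 6 s.f.
The fewest is 2 significant figures, from 0.011 s.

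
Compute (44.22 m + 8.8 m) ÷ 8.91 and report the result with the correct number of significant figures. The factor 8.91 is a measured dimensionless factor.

5.95 m

44.22 m + 8.8 m = 53.02 m; the sum is limited to 1 decimal place (3 s.f.).
Carrying full precision, 53.02 ÷ 8.91 = 5.95061728395… m; 8.91 has 3 s.f., so the result keeps min(3, 3) = 3 s.f.
Rounded to 3 significant figures: 5.95 m.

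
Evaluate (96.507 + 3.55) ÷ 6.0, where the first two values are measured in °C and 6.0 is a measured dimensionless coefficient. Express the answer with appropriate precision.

17 °C

96.507 °C + 3.55 °C = 100.057 °C; the sum is limited to 2 decimal places (5 s.f.).
Carrying full precision, 100.057 ÷ 6.0 = 16.6761666667… °C; 6.0 has 2 s.f., so the result keeps min(5, 2) = 2 s.f.
Rounded to 2 significant figures: 17 °C.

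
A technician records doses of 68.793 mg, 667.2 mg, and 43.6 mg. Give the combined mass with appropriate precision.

68.793 mg + 667.2 mg + 43.6 mg = 779.593 mg.
Addition/subtraction keeps the fewest decimal places: 68.793 → 3 decimal places, 667.2 → 1 decimal place, 43.6 → 1 decimal place; limit is 1.
Rounded to 1 decimal place: 779.6 mg.

779.6 mg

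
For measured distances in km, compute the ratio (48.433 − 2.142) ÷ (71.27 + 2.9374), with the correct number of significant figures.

48.433 − 2.142 = 46.291, limited to 3 d.p. → 5 s.f.; 71.27 + 2.9374 = 74.2074, limited to 2 d.p. → 4 s.f.
Carrying full precision, 46.291 ÷ 74.2074 = 0.623805712099…; keep min(5, 4) = 4 s.f.
Rounded to 4 significant figures: 0.6238.

0.6238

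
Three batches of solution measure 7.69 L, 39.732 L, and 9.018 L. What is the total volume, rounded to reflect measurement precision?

56.44 L

7.69 L + 39.732 L + 9.018 L = 56.440 L.
Addition/subtraction keeps the fewest decimal places: 7.69 → 2 decimal places, 39.732 → 3 decimal places, 9.018 → 3 decimal places; limit is 2.
Rounded to 2 decimal places: 56.44 L.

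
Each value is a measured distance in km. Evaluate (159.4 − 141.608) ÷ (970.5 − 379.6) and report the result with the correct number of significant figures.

0.0301

159.4 − 141.608 = 17.792, limited to 1 d.p. → 3 s.f.; 970.5 − 379.6 = 590.9, limited to 1 d.p. → 4 s.f.
Carrying full precision, 17.792 ÷ 590.9 = 0.0301100016923…; keep min(3, 4) = 3 s.f.
Rounded to 3 significant figures: 0.0301.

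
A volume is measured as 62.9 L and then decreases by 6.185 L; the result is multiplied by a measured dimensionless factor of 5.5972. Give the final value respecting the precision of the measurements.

62.9 L − 6.185 L = 56.715 L; the difference is limited to 1 decimal place (3 s.f.).
Carrying full precision, 56.715 × 5.5972 = 317.445198 L; 5.5972 has 5 s.f., so the result keeps min(3, 5) = 3 s.f.
Rounded to 3 significant figures: 317 L.

317 L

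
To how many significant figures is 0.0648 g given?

3

0.0648: leading zeros are not significant.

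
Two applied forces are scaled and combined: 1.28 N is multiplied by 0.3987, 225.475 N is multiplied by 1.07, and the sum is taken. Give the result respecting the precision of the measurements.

2.42 × 10² N

1.28 × 0.3987 = 0.510336 → 5.10 × 10⁻¹ N (3 s.f., last digit at the 10^-3 place).
225.475 × 1.07 = 241.25825 → 241 N (3 s.f., last digit at the 10^0 place).
Sum: 241.768586 N; keep the coarser place, 10^0.
Result: 2.42 × 10² N.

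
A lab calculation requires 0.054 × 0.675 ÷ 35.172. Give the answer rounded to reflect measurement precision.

0.0010

0.054 × 0.675 ÷ 35.172 = 0.0010363357216…
Multiplication/division keeps the fewest significant figures: 0.054 → 2 s.f., 0.675 → 3 s.f., 35.172 → 5 s.f.; limit is 2.
Rounded to 2 significant figures: 0.0010.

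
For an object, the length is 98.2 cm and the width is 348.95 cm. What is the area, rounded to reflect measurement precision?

3.43 × 10⁴ cm²

area = 98.2 cm × 348.95 cm = 34266.89 cm².
98.2 has 3 significant figures; 348.95 has 5.
Division/multiplication keeps the fewest: 3 significant figures.
Rounded: 3.43 × 10⁴ cm².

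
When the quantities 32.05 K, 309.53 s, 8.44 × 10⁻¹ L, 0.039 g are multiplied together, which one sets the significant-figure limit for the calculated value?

0.039 g

32.05 K → 4 s.f.; 309.53 s → 5 s.f.; 8.44 × 10⁻¹ L → 3 s.f.; 0.039 g → 2 s.f.
The fewest is 2 significant figures, from 0.039 g.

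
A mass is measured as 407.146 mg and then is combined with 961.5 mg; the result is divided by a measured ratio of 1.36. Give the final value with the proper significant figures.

1.01 × 10³ mg

407.146 mg + 961.5 mg = 1368.646 mg; the sum is limited to 1 decimal place (5 s.f.).
Carrying full precision, 1368.646 ÷ 1.36 = 1006.35735294… mg; 1.36 has 3 s.f., so the result keeps min(5, 3) = 3 s.f.
Rounded to 3 significant figures: 1.01 × 10³ mg.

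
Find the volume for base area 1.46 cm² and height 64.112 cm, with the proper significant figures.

93.6 cm³

volume = 1.46 cm² × 64.112 cm = 93.60352 cm³.
1.46 has 3 significant figures; 64.112 has 5.
Division/multiplication keeps the fewest: 3 significant figures.
Rounded: 93.6 cm³.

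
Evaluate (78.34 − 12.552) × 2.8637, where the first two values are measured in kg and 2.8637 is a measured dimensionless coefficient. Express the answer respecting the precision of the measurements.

78.34 kg − 12.552 kg = 65.788 kg; the difference is limited to 2 decimal places (4 s.f.).
Carrying full precision, 65.788 × 2.8637 = 188.3970956 kg; 2.8637 has 5 s.f., so the result keeps min(4, 5) = 4 s.f.
Rounded to 4 significant figures: 188.4 kg.

188.4 kg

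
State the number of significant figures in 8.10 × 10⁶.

8.10 × 10⁶: in scientific notation every digit of the coefficient is significant.

3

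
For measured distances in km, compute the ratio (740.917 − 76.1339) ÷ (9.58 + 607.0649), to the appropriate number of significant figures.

1.0781

740.917 − 76.1339 = 664.7831, limited to 3 d.p. → 6 s.f.; 9.58 + 607.0649 = 616.6449, limited to 2 d.p. → 5 s.f.
Carrying full precision, 664.7831 ÷ 616.6449 = 1.07806470142…; keep min(6, 5) = 5 s.f.
Rounded to 5 significant figures: 1.0781.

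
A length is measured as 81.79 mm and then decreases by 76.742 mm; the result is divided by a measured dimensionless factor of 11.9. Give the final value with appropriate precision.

81.79 mm − 76.742 mm = 5.048 mm; the difference is limited to 2 decimal places (3 s.f.).
Carrying full precision, 5.048 ÷ 11.9 = 0.424201680672… mm; 11.9 has 3 s.f., so the result keeps min(3, 3) = 3 s.f.
Rounded to 3 significant figures: 0.424 mm.

0.424 mm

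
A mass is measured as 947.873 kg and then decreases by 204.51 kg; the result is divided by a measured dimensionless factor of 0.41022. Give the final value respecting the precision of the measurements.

947.873 kg − 204.51 kg = 743.363 kg; the difference is limited to 2 decimal places (5 s.f.).
Carrying full precision, 743.363 ÷ 0.41022 = 1812.1081371… kg; 0.41022 has 5 s.f., so the result keeps min(5, 5) = 5 s.f.
Rounded to 5 significant figures: 1812.1 kg.

1812.1 kg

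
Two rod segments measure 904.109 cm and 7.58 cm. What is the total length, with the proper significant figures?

904.109 cm + 7.58 cm = 911.689 cm.
Addition/subtraction keeps the fewest decimal places: 904.109 → 3 decimal places, 7.58 → 2 decimal places; limit is 2.
Rounded to 2 decimal places: 911.69 cm.

911.69 cm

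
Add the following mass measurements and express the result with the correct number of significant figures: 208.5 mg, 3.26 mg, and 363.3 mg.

575.1 mg

208.5 mg + 3.26 mg + 363.3 mg = 575.06 mg.
Addition/subtraction keeps the fewest decimal places: 208.5 → 1 decimal place, 3.26 → 2 decimal places, 363.3 → 1 decimal place; limit is 1.
Rounded to 1 decimal place: 575.1 mg.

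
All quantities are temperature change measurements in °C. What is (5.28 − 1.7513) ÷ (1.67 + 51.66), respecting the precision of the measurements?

5.28 − 1.7513 = 3.5287, limited to 2 d.p. → 3 s.f.; 1.67 + 51.66 = 53.33, limited to 2 d.p. → 4 s.f.
Carrying full precision, 3.5287 ÷ 53.33 = 0.0661672604538…; keep min(3, 4) = 3 s.f.
Rounded to 3 significant figures: 6.62 × 10^-2.

6.62 × 10^-2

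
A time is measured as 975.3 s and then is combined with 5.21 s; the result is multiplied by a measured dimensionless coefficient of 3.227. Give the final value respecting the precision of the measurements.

975.3 s + 5.21 s = 980.51 s; the sum is limited to 1 decimal place (4 s.f.).
Carrying full precision, 980.51 × 3.227 = 3164.10577 s; 3.227 has 4 s.f., so the result keeps min(4, 4) = 4 s.f.
Rounded to 4 significant figures: 3164 s.

3164 s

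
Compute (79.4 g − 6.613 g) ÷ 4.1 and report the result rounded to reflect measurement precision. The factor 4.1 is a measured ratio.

79.4 g − 6.613 g = 72.787 g; the difference is limited to 1 decimal place (3 s.f.).
Carrying full precision, 72.787 ÷ 4.1 = 17.7529268293… g; 4.1 has 2 s.f., so the result keeps min(3, 2) = 2 s.f.
Rounded to 2 significant figures: 18 g.

18 g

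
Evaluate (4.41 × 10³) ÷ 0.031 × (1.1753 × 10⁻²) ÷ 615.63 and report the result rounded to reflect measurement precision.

2.7

(4.41 × 10³) ÷ 0.031 × (1.1753 × 10⁻²) ÷ 615.63 = 2.71585048204…
Multiplication/division keeps the fewest significant figures: 4.41 × 10³ → 3 s.f., 0.031 → 2 s.f., 1.1753 × 10⁻² → 5 s.f., 615.63 → 5 s.f.; limit is 2.
Rounded to 2 significant figures: 2.7.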